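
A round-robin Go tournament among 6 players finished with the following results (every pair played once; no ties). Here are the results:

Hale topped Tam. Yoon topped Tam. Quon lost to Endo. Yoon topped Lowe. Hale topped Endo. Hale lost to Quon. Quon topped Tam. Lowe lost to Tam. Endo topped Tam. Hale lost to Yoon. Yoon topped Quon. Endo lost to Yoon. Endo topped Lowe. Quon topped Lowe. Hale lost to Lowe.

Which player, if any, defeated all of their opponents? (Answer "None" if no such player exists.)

Yoon

Yoon has 5 wins out of 5 opponents — a perfect record.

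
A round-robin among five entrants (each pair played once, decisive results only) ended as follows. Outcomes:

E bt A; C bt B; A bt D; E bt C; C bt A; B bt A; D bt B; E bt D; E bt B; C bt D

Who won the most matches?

E

Win totals: A 1, B 1, C 3, D 1, E 4.
E leads with 4 wins (next highest: 3).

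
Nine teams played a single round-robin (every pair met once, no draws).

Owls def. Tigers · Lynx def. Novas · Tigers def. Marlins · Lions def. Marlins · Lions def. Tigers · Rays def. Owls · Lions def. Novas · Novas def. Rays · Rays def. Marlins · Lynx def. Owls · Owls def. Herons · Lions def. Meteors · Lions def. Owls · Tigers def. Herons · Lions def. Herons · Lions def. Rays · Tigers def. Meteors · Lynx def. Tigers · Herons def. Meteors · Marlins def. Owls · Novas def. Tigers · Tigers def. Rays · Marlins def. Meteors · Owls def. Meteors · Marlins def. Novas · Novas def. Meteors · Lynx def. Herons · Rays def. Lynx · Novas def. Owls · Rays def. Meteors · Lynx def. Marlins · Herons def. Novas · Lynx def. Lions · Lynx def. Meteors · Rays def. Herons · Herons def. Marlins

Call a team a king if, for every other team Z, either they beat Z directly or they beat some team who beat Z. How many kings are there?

3

Rays reaches everyone (king).
Herons cannot reach Lynx, Lions in two steps.
Novas cannot reach Lions in two steps.
Tigers cannot reach Lions in two steps.
Lynx reaches everyone (king).
Owls cannot reach Lynx, Lions in two steps.
Marlins cannot reach Lynx, Lions in two steps.
Meteors cannot reach Rays, Herons, Novas, Tigers, Lynx, Owls, Marlins, Lions in two steps.
Lions reaches everyone (king).
Kings: Rays, Lynx, Lions — 3.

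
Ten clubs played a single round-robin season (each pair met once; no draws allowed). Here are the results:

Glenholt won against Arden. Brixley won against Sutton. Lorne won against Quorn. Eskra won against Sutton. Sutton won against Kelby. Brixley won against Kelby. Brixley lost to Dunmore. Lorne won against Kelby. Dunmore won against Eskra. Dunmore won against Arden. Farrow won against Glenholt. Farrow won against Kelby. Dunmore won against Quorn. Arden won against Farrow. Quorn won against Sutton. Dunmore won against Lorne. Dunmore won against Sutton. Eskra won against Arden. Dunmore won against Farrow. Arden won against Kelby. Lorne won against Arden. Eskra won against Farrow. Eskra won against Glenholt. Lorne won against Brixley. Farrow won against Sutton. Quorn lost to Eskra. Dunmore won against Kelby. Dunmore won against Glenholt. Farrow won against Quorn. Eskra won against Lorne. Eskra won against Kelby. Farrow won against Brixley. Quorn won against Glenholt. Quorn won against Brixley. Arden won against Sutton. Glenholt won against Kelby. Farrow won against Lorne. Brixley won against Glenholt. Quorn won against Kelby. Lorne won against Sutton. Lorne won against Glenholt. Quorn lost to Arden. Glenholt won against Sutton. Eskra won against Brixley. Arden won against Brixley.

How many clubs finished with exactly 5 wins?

Win totals: Brixley 3, Quorn 4, Eskra 8, Farrow 6, Dunmore 9, Sutton 1, Kelby 0, Lorne 6, Glenholt 3, Arden 5.
Exactly 5: Arden — 1 club.

1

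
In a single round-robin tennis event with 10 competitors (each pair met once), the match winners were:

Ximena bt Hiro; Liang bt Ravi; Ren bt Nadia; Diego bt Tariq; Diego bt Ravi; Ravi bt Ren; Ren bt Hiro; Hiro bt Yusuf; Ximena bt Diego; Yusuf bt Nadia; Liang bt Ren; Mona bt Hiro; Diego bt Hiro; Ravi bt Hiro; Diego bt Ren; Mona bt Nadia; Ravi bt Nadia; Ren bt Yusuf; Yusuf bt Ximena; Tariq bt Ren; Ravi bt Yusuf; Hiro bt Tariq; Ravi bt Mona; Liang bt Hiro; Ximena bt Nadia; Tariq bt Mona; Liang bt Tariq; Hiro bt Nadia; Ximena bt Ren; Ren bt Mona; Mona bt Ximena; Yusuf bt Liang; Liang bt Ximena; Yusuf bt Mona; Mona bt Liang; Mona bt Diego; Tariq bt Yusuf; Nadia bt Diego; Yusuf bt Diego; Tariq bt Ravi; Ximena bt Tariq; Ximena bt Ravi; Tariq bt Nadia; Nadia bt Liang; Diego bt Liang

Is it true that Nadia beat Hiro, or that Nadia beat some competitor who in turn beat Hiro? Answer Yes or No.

Yes

Nadia did not beat Hiro directly.
Nadia beat Diego, Liang. Of those, Diego beat Hiro.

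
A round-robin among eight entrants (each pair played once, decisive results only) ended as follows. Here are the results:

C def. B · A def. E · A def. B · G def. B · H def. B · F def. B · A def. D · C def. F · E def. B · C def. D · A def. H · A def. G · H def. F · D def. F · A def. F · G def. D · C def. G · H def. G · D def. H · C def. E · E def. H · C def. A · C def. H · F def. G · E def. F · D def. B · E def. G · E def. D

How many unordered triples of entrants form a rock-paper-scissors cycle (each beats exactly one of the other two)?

Win totals: A 6, B 0, C 7, D 3, E 5, F 2, G 2, H 3.
An entrant with w wins dominates both others in C(w,2) triples; summing gives 15 + 0 + 21 + 3 + 10 + 1 + 1 + 3 = 54 transitive triples.
Total triples C(8,3) = 56, so cyclic triples = 56 − 54 = 2.

2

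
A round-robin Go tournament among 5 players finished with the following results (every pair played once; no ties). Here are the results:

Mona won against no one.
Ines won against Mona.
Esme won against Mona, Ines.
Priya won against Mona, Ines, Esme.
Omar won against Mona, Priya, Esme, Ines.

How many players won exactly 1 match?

1

Win totals: Esme 2, Mona 0, Priya 3, Ines 1, Omar 4.
Exactly 1: Ines — 1 player.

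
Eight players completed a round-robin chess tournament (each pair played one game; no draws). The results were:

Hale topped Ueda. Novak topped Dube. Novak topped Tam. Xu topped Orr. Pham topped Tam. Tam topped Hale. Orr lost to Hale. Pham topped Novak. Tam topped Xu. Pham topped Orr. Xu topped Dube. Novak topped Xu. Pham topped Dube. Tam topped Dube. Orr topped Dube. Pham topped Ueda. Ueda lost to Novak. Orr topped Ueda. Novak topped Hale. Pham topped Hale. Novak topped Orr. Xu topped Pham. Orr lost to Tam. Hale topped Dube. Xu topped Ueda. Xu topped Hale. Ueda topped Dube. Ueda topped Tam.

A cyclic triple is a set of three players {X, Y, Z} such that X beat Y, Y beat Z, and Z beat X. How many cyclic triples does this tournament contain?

Win totals: Hale 3, Dube 0, Xu 5, Pham 6, Tam 4, Novak 6, Orr 2, Ueda 2.
A player with w wins dominates both others in C(w,2) triples; summing gives 3 + 0 + 10 + 15 + 6 + 15 + 1 + 1 = 51 transitive triples.
Total triples C(8,3) = 56, so cyclic triples = 56 − 51 = 5.

5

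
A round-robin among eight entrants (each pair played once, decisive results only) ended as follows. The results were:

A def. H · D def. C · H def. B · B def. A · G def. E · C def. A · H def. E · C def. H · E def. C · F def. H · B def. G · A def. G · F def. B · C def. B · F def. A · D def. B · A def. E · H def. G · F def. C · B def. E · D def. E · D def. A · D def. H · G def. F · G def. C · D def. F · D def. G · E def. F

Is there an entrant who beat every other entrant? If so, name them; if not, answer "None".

D

D has 7 wins out of 7 opponents — a perfect record.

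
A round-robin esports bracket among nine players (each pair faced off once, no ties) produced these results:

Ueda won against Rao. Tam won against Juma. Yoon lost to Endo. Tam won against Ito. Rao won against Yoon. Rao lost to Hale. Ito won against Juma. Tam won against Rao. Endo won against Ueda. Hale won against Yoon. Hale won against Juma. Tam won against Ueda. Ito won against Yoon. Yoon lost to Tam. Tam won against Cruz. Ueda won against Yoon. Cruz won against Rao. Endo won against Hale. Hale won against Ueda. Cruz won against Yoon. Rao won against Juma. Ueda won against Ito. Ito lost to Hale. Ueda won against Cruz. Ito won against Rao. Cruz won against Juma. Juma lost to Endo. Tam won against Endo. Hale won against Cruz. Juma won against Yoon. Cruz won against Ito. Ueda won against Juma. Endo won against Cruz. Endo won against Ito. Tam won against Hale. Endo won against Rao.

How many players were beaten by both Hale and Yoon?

Hale beat: Ito, Juma, Ueda, Yoon, Rao, Cruz.
Yoon beat: no one.
No one was beaten by both.

0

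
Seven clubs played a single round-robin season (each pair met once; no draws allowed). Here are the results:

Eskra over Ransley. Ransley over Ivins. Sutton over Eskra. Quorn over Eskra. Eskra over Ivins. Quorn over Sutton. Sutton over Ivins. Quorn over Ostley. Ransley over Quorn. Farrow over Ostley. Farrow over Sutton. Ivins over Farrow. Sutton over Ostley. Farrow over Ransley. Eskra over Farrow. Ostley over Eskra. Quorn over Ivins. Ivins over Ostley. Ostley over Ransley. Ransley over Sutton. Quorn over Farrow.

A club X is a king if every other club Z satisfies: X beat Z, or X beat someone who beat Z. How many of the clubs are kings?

5

Ivins cannot reach Quorn in two steps.
Eskra reaches everyone (king).
Quorn reaches everyone (king).
Ransley reaches everyone (king).
Ostley reaches everyone (king).
Sutton cannot reach Quorn in two steps.
Farrow reaches everyone (king).
Kings: Eskra, Quorn, Ransley, Ostley, Farrow — 5.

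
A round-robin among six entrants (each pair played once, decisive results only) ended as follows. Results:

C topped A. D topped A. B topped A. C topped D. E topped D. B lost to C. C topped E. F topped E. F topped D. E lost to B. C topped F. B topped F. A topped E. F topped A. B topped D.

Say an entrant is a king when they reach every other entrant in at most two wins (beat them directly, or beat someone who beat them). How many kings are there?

A cannot reach B, C, F in two steps.
B cannot reach C in two steps.
C reaches everyone (king).
D cannot reach B, C, F in two steps.
E cannot reach B, C, F in two steps.
F cannot reach B, C in two steps.
Kings: C — 1.

1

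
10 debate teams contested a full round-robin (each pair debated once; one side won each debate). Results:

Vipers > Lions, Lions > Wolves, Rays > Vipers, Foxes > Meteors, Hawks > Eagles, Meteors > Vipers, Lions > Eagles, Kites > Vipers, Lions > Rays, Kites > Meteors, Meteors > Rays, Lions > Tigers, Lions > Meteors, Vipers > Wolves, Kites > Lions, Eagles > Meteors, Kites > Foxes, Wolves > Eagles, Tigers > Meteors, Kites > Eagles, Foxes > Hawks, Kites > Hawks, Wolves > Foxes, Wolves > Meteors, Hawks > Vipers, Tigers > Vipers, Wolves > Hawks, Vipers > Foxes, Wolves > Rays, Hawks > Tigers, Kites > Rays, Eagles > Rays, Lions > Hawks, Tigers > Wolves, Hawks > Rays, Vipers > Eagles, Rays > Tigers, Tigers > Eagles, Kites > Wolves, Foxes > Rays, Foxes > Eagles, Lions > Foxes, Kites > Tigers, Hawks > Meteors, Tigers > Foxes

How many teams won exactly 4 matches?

Win totals: Lions 7, Tigers 5, Kites 9, Wolves 5, Vipers 4, Meteors 2, Hawks 5, Eagles 2, Foxes 4, Rays 2.
Exactly 4: Vipers, Foxes — 2 teams.

2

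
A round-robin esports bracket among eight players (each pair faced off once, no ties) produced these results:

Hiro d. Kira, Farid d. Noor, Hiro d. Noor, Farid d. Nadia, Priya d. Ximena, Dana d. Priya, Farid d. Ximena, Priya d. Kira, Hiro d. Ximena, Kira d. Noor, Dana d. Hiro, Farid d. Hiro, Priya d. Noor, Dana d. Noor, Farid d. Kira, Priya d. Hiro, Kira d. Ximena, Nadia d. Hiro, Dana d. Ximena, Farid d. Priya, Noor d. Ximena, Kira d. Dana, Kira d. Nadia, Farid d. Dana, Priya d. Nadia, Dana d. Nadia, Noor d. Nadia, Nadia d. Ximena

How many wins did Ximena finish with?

0

Ximena's results: beat no one; lost to Nadia, Priya, Noor, Farid, Dana, Kira, Hiro.
That is 0 wins.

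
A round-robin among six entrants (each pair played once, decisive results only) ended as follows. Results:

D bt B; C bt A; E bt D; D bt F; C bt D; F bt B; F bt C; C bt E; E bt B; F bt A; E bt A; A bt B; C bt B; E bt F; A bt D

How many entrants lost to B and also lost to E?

0

B beat: no one.
E beat: A, B, D, F.
No one was beaten by both.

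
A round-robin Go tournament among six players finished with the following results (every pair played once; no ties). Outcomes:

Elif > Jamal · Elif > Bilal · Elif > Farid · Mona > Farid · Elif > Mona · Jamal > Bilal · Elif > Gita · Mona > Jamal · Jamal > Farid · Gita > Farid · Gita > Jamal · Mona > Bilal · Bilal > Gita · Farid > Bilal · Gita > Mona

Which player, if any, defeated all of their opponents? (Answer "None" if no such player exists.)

Elif has 5 wins out of 5 opponents — a perfect record.

Elif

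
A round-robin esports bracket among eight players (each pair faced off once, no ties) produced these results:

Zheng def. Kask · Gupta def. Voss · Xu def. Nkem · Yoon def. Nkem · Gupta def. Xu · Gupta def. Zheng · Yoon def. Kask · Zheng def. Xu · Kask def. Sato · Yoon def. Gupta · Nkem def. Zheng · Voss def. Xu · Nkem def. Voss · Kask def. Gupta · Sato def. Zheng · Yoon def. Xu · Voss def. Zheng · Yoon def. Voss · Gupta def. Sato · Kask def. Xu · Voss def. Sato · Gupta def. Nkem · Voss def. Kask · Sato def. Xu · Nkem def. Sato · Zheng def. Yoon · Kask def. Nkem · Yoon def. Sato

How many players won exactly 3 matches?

2

Win totals: Gupta 5, Voss 4, Sato 2, Xu 1, Yoon 6, Kask 4, Zheng 3, Nkem 3.
Exactly 3: Zheng, Nkem — 2 players.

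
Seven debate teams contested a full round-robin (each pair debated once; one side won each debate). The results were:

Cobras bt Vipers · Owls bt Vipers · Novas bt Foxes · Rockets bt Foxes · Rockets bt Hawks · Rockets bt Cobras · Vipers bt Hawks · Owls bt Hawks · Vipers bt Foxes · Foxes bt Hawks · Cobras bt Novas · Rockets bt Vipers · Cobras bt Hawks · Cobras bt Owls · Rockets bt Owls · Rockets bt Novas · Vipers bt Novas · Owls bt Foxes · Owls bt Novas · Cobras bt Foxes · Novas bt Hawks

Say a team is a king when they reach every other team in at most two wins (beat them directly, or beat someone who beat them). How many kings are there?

1

Owls cannot reach Rockets, Cobras in two steps.
Novas cannot reach Owls, Rockets, Vipers, Cobras in two steps.
Rockets reaches everyone (king).
Foxes cannot reach Owls, Novas, Rockets, Vipers, Cobras in two steps.
Vipers cannot reach Owls, Rockets, Cobras in two steps.
Cobras cannot reach Rockets in two steps.
Hawks cannot reach Owls, Novas, Rockets, Foxes, Vipers, Cobras in two steps.
Kings: Rockets — 1.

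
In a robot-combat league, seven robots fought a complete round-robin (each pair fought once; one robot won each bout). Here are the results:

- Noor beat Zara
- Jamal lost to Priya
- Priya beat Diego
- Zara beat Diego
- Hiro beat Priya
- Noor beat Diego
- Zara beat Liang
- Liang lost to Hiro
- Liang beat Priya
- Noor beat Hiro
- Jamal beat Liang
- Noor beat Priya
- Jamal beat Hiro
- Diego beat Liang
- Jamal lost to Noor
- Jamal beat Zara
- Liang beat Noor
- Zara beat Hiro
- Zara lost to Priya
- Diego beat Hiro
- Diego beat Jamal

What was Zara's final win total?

Zara's results: beat Diego, Liang, Hiro; lost to Priya, Jamal, Noor.
That is 3 wins.

3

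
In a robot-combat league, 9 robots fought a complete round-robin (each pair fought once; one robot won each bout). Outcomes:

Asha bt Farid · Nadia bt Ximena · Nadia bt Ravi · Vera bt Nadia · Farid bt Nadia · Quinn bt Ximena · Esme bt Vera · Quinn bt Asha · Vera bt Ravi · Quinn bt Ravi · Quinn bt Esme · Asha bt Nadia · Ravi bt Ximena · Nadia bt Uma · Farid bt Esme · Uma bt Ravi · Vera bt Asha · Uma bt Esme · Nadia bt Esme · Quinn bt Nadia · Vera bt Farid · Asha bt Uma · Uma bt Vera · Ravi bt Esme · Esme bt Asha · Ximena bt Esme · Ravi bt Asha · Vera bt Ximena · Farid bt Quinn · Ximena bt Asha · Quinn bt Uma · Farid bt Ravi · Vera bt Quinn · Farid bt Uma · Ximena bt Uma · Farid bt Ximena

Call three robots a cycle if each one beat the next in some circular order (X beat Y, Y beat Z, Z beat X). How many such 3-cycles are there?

20

Win totals: Ximena 3, Asha 3, Quinn 6, Esme 2, Farid 6, Vera 6, Uma 3, Nadia 4, Ravi 3.
A robot with w wins dominates both others in C(w,2) triples; summing gives 3 + 3 + 15 + 1 + 15 + 15 + 3 + 6 + 3 = 64 transitive triples.
Total triples C(9,3) = 84, so cyclic triples = 84 − 64 = 20.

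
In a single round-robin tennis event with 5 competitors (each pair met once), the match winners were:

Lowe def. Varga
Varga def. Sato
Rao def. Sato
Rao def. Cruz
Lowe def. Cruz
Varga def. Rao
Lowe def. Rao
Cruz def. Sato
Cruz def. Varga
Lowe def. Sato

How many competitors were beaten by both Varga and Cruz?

1

Varga beat: Rao, Sato.
Cruz beat: Varga, Sato.
Both beat: Sato — 1.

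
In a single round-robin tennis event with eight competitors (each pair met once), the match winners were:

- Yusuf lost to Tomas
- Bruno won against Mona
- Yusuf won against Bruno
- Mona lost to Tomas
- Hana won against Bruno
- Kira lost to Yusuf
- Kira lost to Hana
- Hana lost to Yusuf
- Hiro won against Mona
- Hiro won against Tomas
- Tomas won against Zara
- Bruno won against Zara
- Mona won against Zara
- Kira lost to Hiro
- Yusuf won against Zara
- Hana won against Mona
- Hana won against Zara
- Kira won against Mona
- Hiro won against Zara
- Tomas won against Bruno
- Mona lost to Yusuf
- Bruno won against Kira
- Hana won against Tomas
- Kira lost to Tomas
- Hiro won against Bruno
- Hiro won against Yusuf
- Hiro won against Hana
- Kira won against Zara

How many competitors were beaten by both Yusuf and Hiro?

5

Yusuf beat: Kira, Hana, Bruno, Mona, Zara.
Hiro beat: Kira, Hana, Tomas, Yusuf, Bruno, Mona, Zara.
Both beat: Kira, Hana, Bruno, Mona, Zara — 5.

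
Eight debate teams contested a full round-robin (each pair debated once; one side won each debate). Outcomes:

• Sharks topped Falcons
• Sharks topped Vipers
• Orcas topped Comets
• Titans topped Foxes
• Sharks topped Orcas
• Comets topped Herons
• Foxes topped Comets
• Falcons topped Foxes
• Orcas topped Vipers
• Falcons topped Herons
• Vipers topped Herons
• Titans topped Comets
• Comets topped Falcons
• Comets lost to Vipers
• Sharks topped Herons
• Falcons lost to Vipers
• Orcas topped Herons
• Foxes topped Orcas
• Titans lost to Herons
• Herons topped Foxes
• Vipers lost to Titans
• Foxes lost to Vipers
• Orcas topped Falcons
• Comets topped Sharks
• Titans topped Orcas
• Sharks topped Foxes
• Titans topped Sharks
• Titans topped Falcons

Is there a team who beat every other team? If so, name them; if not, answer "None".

Highest win total is Titans with 6 (out of 7 possible).
Titans lost to Herons, so no team went undefeated.

None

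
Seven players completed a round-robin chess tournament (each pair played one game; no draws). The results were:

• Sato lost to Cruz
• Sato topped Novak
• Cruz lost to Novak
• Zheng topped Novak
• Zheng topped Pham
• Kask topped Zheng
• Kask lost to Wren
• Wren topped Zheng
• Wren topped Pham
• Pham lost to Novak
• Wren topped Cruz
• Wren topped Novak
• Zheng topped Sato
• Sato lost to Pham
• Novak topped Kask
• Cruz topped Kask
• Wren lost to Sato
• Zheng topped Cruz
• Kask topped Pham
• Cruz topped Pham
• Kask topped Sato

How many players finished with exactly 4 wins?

1

Win totals: Kask 3, Pham 1, Cruz 3, Wren 5, Sato 2, Zheng 4, Novak 3.
Exactly 4: Zheng — 1 player.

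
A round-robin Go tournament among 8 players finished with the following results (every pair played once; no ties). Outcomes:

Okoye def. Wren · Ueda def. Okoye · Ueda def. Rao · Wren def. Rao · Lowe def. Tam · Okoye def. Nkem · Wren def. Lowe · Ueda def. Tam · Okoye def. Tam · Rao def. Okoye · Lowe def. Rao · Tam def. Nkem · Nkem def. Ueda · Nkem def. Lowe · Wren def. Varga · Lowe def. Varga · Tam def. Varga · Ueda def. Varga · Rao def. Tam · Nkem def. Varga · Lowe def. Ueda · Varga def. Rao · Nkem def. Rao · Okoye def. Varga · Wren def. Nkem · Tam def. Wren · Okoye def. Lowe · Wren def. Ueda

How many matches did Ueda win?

Ueda's results: beat Tam, Varga, Rao, Okoye; lost to Lowe, Wren, Nkem.
That is 4 wins.

4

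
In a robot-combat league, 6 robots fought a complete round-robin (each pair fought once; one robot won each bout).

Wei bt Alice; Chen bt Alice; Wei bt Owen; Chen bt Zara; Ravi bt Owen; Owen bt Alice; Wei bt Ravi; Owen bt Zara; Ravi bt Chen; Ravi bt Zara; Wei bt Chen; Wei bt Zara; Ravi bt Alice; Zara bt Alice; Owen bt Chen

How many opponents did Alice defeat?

0

Alice's results: beat no one; lost to Wei, Owen, Ravi, Chen, Zara.
That is 0 wins.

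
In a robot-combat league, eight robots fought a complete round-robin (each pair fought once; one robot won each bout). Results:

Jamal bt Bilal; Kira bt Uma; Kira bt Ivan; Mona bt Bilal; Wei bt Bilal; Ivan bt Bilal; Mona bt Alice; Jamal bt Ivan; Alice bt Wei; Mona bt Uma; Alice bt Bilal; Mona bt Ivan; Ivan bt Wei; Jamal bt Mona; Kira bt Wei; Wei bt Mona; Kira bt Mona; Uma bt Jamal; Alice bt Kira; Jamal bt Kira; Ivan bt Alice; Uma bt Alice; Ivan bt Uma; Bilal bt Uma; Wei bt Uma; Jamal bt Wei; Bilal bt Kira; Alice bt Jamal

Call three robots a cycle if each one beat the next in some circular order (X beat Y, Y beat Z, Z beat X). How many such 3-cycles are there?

17

Win totals: Wei 3, Kira 4, Ivan 4, Bilal 2, Mona 4, Alice 4, Uma 2, Jamal 5.
A robot with w wins dominates both others in C(w,2) triples; summing gives 3 + 6 + 6 + 1 + 6 + 6 + 1 + 10 = 39 transitive triples.
Total triples C(8,3) = 56, so cyclic triples = 56 − 39 = 17.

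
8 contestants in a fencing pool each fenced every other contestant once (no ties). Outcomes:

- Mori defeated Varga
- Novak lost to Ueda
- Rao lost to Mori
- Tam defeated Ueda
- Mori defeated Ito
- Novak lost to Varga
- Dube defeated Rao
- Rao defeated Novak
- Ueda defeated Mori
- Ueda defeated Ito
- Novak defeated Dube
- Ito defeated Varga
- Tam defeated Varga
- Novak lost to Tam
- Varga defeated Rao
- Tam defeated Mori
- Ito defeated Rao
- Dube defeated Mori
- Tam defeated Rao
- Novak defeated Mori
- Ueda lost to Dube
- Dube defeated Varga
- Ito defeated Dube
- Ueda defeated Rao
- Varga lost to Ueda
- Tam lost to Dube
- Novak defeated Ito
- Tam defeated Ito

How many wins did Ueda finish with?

5

Ueda's results: beat Mori, Rao, Novak, Varga, Ito; lost to Dube, Tam.
That is 5 wins.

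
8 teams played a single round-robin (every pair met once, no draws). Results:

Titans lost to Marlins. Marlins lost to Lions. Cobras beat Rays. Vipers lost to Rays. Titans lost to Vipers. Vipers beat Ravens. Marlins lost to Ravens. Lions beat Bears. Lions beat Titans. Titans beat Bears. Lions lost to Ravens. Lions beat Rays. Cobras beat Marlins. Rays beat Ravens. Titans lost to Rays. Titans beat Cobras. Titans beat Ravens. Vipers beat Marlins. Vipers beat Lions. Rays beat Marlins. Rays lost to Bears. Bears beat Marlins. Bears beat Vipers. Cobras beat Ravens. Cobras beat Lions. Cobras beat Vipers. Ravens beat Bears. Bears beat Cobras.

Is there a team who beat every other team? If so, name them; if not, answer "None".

None

Highest win total is Cobras with 5 (out of 7 possible).
Cobras lost to Titans, Bears, so no team went undefeated.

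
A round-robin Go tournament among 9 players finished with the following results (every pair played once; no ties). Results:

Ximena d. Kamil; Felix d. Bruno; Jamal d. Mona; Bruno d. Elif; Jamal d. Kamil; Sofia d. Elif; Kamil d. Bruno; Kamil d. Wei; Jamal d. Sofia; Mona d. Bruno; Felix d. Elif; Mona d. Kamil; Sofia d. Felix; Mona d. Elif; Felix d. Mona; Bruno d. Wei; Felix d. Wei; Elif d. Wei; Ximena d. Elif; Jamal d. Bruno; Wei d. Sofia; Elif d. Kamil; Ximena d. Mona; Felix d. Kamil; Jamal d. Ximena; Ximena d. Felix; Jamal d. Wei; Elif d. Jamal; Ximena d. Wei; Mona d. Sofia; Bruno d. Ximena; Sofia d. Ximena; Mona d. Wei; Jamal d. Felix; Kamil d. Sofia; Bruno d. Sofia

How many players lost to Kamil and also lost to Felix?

2

Kamil beat: Bruno, Sofia, Wei.
Felix beat: Mona, Elif, Bruno, Kamil, Wei.
Both beat: Bruno, Wei — 2.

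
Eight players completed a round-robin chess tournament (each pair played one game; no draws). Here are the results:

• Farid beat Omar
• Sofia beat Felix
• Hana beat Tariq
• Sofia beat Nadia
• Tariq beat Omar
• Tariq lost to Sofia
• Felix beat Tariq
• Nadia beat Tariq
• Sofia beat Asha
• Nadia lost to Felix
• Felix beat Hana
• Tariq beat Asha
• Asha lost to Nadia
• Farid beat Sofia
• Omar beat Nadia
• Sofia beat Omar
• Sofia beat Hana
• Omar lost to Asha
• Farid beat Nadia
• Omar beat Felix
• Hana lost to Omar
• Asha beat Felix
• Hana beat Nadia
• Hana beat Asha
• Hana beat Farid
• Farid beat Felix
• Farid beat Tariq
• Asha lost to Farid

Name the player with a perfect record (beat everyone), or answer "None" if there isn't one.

None

Highest win total is Sofia with 6 (out of 7 possible).
Sofia lost to Farid, so no player went undefeated.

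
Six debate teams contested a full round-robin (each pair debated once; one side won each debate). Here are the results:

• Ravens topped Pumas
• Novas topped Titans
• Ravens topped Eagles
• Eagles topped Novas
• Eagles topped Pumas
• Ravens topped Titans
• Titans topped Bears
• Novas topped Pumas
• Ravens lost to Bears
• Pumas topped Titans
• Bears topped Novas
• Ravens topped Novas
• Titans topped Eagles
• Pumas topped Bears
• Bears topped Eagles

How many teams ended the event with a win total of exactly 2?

4

Win totals: Bears 3, Novas 2, Titans 2, Ravens 4, Pumas 2, Eagles 2.
Exactly 2: Novas, Titans, Pumas, Eagles — 4 teams.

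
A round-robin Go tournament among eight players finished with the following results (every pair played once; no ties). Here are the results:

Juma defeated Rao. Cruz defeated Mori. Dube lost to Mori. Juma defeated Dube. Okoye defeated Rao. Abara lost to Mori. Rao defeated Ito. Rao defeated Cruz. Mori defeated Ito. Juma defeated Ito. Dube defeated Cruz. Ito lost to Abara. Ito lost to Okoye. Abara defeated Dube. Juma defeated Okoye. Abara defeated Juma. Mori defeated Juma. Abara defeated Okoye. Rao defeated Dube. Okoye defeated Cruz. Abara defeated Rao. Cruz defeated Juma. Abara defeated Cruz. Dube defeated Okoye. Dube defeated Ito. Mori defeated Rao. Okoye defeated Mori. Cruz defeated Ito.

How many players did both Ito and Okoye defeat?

Ito beat: no one.
Okoye beat: Mori, Cruz, Ito, Rao.
No one was beaten by both.

0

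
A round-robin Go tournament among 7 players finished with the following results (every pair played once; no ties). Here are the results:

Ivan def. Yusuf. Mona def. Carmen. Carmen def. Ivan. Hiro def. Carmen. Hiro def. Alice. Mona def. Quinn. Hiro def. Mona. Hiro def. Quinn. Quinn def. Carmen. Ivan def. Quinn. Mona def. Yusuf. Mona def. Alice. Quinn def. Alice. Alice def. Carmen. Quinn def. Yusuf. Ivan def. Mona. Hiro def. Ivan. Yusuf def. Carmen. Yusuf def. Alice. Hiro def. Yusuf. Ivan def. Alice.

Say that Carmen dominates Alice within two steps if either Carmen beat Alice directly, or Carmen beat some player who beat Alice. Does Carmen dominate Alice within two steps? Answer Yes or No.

Carmen did not beat Alice directly.
Carmen beat Ivan. Of those, Ivan beat Alice.

Yes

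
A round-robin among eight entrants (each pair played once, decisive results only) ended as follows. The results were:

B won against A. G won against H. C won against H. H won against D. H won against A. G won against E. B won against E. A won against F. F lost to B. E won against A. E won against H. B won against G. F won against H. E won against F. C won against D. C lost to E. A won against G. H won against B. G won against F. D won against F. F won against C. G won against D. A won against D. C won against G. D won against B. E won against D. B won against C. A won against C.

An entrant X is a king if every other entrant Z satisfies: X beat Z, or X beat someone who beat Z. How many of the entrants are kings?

A reaches everyone (king).
B reaches everyone (king).
C reaches everyone (king).
D reaches everyone (king).
E reaches everyone (king).
F cannot reach E in two steps.
G reaches everyone (king).
H reaches everyone (king).
Kings: A, B, C, D, E, G, H — 7.

7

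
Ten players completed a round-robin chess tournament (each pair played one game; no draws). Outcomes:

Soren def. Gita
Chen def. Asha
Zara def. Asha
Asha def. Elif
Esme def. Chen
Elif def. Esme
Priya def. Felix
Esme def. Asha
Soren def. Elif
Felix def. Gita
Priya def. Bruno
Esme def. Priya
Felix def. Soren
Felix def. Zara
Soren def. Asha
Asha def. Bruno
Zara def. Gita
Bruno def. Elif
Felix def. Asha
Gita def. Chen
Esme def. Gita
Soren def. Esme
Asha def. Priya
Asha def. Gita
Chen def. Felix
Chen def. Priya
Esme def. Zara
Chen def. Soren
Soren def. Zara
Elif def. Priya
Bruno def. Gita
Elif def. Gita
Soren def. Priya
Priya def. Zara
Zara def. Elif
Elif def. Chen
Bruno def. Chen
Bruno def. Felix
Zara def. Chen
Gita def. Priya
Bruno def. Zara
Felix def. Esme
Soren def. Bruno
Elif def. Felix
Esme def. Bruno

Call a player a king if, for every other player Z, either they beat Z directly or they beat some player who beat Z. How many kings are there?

8

Soren reaches everyone (king).
Felix reaches everyone (king).
Gita cannot reach Esme, Elif in two steps.
Zara reaches everyone (king).
Esme reaches everyone (king).
Asha cannot reach Soren in two steps.
Priya reaches everyone (king).
Chen reaches everyone (king).
Bruno reaches everyone (king).
Elif reaches everyone (king).
Kings: Soren, Felix, Zara, Esme, Priya, Chen, Bruno, Elif — 8.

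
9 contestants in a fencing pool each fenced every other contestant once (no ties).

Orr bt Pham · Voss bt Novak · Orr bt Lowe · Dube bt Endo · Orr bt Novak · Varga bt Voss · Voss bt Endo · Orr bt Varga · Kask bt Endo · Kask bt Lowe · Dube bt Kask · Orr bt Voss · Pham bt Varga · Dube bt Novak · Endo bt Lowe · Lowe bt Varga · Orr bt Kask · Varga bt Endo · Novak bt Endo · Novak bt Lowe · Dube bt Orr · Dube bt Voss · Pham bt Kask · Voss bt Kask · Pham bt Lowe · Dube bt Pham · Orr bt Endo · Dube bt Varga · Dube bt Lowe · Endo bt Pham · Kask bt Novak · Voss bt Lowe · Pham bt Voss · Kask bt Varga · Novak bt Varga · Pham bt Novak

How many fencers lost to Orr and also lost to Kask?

Orr beat: Kask, Varga, Endo, Voss, Novak, Pham, Lowe.
Kask beat: Varga, Endo, Novak, Lowe.
Both beat: Varga, Endo, Novak, Lowe — 4.

4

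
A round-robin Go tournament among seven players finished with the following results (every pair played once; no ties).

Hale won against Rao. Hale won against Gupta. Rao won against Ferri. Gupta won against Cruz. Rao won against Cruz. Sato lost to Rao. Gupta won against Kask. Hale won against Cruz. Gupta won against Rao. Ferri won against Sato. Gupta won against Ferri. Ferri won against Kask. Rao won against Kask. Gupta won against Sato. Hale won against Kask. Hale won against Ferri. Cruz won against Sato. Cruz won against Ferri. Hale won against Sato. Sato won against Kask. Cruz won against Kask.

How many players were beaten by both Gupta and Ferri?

Gupta beat: Ferri, Sato, Cruz, Kask, Rao.
Ferri beat: Sato, Kask.
Both beat: Sato, Kask — 2.

2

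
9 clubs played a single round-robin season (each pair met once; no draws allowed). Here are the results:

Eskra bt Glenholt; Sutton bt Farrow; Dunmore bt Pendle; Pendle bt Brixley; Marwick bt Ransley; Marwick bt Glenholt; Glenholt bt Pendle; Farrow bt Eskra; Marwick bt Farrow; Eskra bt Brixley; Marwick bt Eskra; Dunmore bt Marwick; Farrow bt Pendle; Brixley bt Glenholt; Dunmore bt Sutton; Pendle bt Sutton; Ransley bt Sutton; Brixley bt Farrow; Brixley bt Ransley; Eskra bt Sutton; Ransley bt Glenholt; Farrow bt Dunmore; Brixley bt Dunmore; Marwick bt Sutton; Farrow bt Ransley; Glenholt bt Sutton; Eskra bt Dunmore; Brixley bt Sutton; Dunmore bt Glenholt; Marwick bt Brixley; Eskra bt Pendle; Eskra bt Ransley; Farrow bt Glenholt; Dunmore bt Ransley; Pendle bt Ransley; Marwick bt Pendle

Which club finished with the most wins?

Win totals: Sutton 1, Ransley 2, Glenholt 2, Brixley 5, Pendle 3, Farrow 5, Marwick 7, Eskra 6, Dunmore 5.
Marwick leads with 7 wins (next highest: 6).

Marwick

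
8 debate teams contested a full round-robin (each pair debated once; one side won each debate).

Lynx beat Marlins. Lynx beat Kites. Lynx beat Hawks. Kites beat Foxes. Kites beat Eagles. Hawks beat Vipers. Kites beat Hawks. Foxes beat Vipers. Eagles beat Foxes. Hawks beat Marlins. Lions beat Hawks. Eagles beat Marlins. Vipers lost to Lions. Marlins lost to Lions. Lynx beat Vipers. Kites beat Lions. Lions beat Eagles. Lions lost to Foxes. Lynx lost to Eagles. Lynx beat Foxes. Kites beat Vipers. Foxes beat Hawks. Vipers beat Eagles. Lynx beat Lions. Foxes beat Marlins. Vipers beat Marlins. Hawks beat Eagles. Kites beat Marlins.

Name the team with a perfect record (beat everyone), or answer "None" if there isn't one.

None

Highest win total is Lynx with 6 (out of 7 possible).
Lynx lost to Eagles, so no team went undefeated.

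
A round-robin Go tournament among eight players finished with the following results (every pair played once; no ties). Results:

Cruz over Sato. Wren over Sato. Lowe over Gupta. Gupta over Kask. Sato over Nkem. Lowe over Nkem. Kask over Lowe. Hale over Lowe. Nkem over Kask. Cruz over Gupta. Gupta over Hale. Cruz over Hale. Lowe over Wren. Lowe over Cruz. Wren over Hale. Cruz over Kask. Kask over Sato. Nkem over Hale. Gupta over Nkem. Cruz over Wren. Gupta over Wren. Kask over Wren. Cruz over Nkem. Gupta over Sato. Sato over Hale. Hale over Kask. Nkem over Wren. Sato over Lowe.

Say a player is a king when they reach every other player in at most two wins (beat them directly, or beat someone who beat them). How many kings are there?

Gupta cannot reach Cruz in two steps.
Cruz reaches everyone (king).
Hale reaches everyone (king).
Sato reaches everyone (king).
Lowe reaches everyone (king).
Wren cannot reach Gupta, Cruz in two steps.
Kask reaches everyone (king).
Nkem cannot reach Gupta, Cruz in two steps.
Kings: Cruz, Hale, Sato, Lowe, Kask — 5.

5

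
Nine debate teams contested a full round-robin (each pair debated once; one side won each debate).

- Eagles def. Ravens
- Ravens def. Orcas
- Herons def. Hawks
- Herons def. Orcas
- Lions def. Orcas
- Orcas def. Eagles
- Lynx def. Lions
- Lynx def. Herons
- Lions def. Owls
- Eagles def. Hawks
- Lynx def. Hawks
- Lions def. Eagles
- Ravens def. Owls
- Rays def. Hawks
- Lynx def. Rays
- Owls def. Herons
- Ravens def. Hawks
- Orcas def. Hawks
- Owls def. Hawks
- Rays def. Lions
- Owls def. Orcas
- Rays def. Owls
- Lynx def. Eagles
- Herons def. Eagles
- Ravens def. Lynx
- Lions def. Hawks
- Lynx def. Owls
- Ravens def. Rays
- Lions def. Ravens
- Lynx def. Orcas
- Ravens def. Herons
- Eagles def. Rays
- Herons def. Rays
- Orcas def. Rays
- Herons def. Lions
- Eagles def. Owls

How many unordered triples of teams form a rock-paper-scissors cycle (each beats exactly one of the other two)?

Win totals: Orcas 3, Hawks 0, Owls 3, Herons 5, Lynx 7, Ravens 6, Lions 5, Eagles 4, Rays 3.
A team with w wins dominates both others in C(w,2) triples; summing gives 3 + 0 + 3 + 10 + 21 + 15 + 10 + 6 + 3 = 71 transitive triples.
Total triples C(9,3) = 84, so cyclic triples = 84 − 71 = 13.

13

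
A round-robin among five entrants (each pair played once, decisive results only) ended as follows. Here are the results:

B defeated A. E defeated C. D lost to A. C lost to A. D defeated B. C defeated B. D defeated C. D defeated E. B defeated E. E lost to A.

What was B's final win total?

B's results: beat A, E; lost to C, D.
That is 2 wins.

2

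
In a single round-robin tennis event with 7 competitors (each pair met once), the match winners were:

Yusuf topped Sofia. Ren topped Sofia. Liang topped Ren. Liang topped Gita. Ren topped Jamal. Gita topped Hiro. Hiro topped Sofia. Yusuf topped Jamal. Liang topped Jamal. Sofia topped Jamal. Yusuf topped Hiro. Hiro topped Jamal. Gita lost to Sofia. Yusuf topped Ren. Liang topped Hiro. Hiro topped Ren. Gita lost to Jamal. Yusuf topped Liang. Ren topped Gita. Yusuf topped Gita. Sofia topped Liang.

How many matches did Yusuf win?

Yusuf's results: beat Hiro, Jamal, Ren, Liang, Gita, Sofia; lost to no one.
That is 6 wins.

6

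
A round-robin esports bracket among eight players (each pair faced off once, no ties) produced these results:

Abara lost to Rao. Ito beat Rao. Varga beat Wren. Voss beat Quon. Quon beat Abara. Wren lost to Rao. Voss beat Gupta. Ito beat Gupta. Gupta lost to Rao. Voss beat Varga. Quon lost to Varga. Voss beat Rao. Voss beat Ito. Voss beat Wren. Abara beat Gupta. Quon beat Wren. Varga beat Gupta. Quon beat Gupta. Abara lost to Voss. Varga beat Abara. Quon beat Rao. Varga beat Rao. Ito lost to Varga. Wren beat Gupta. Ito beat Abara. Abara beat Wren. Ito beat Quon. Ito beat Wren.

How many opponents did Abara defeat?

2

Abara's results: beat Gupta, Wren; lost to Varga, Ito, Voss, Rao, Quon.
That is 2 wins.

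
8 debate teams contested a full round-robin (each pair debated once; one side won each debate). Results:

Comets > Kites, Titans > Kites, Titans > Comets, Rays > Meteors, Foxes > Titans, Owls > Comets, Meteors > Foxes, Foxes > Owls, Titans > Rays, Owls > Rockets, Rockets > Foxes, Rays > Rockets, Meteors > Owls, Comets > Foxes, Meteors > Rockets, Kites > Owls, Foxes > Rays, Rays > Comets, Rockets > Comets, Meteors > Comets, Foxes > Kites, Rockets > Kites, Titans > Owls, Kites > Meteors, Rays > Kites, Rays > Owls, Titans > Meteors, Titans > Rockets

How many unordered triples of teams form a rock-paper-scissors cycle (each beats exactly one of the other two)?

Win totals: Rockets 3, Rays 5, Kites 2, Owls 2, Meteors 4, Comets 2, Titans 6, Foxes 4.
A team with w wins dominates both others in C(w,2) triples; summing gives 3 + 10 + 1 + 1 + 6 + 1 + 15 + 6 = 43 transitive triples.
Total triples C(8,3) = 56, so cyclic triples = 56 − 43 = 13.

13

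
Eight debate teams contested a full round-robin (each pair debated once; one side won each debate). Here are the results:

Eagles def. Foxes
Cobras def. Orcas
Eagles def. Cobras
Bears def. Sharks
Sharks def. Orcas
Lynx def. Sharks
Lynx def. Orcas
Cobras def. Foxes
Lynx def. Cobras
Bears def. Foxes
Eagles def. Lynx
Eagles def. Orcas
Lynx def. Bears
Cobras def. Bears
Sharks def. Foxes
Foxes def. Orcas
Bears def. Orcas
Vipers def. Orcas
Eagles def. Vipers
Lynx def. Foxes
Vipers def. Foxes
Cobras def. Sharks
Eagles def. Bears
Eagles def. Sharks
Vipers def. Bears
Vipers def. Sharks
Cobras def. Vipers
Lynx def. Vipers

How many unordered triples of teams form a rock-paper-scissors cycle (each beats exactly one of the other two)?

0

Win totals: Eagles 7, Orcas 0, Cobras 5, Bears 3, Vipers 4, Sharks 2, Lynx 6, Foxes 1.
A team with w wins dominates both others in C(w,2) triples; summing gives 21 + 0 + 10 + 3 + 6 + 1 + 15 + 0 = 56 transitive triples.
Total triples C(8,3) = 56, so cyclic triples = 56 − 56 = 0.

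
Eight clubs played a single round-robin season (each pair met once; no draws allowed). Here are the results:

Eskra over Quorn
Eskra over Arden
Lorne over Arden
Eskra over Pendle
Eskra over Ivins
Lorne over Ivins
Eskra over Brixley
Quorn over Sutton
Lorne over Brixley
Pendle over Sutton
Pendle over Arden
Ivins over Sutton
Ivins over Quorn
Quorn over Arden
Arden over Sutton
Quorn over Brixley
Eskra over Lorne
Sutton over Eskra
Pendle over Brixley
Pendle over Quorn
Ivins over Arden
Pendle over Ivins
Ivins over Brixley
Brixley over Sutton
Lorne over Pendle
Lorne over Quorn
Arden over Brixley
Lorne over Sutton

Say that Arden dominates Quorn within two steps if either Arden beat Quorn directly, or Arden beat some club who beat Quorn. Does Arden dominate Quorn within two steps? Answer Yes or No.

No

Arden did not beat Quorn directly.
Arden beat Brixley, Sutton, but each of them lost to Quorn. No two-step path.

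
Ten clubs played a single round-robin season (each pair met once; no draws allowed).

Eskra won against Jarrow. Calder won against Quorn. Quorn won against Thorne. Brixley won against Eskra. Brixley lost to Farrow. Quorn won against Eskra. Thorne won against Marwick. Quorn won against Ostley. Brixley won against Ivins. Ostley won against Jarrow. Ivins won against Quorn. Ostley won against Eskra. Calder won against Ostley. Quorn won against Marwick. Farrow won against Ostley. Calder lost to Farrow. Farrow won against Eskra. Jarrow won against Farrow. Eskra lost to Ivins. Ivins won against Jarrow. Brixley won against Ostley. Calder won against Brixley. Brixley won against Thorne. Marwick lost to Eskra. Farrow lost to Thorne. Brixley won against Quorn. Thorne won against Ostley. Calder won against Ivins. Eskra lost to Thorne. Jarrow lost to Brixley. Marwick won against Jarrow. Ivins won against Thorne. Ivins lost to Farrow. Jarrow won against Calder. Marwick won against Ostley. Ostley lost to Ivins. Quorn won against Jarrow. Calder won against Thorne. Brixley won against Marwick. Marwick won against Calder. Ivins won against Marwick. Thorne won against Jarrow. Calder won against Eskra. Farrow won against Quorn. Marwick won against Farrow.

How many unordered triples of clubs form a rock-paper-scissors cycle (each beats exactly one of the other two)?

Win totals: Farrow 6, Marwick 4, Brixley 7, Jarrow 2, Quorn 5, Calder 6, Ostley 2, Thorne 5, Eskra 2, Ivins 6.
A club with w wins dominates both others in C(w,2) triples; summing gives 15 + 6 + 21 + 1 + 10 + 15 + 1 + 10 + 1 + 15 = 95 transitive triples.
Total triples C(10,3) = 120, so cyclic triples = 120 − 95 = 25.

25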